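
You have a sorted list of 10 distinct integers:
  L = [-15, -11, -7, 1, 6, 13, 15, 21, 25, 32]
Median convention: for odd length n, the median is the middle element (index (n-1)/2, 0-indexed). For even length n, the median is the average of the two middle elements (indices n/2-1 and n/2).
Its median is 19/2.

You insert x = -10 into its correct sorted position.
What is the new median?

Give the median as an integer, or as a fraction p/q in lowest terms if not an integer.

Old list (sorted, length 10): [-15, -11, -7, 1, 6, 13, 15, 21, 25, 32]
Old median = 19/2
Insert x = -10
Old length even (10). Middle pair: indices 4,5 = 6,13.
New length odd (11). New median = single middle element.
x = -10: 2 elements are < x, 8 elements are > x.
New sorted list: [-15, -11, -10, -7, 1, 6, 13, 15, 21, 25, 32]
New median = 6

Answer: 6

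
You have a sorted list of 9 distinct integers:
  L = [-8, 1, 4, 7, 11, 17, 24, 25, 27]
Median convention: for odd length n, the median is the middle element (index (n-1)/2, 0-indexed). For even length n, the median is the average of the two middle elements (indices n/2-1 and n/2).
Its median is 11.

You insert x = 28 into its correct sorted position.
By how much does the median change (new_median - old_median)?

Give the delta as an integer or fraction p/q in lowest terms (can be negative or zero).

Old median = 11
After inserting x = 28: new sorted = [-8, 1, 4, 7, 11, 17, 24, 25, 27, 28]
New median = 14
Delta = 14 - 11 = 3

Answer: 3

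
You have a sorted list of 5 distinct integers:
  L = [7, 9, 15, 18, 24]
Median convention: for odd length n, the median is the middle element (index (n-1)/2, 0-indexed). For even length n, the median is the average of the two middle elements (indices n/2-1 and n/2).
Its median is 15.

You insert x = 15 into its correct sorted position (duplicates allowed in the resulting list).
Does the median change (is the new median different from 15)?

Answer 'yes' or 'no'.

Answer: no

Derivation:
Old median = 15
Insert x = 15
New median = 15
Changed? no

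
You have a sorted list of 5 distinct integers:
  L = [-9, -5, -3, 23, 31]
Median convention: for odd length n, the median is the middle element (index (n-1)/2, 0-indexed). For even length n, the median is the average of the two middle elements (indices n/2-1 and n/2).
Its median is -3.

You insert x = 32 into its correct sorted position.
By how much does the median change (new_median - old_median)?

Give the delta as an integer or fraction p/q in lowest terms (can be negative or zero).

Answer: 13

Derivation:
Old median = -3
After inserting x = 32: new sorted = [-9, -5, -3, 23, 31, 32]
New median = 10
Delta = 10 - -3 = 13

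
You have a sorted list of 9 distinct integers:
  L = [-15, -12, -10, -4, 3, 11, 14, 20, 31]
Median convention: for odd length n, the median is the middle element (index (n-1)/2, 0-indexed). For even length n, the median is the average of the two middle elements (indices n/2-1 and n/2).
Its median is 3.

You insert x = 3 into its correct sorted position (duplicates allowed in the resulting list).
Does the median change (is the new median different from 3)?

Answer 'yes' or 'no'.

Old median = 3
Insert x = 3
New median = 3
Changed? no

Answer: no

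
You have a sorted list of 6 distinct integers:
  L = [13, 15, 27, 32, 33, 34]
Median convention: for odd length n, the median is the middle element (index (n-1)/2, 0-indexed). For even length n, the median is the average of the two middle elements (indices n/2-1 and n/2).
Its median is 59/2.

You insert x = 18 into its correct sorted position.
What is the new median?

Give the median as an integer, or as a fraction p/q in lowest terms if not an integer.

Old list (sorted, length 6): [13, 15, 27, 32, 33, 34]
Old median = 59/2
Insert x = 18
Old length even (6). Middle pair: indices 2,3 = 27,32.
New length odd (7). New median = single middle element.
x = 18: 2 elements are < x, 4 elements are > x.
New sorted list: [13, 15, 18, 27, 32, 33, 34]
New median = 27

Answer: 27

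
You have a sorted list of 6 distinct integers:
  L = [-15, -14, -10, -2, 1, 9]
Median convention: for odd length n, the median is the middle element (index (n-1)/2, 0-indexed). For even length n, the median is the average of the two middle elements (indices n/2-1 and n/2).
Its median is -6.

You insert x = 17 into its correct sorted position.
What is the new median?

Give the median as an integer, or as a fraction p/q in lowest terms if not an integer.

Answer: -2

Derivation:
Old list (sorted, length 6): [-15, -14, -10, -2, 1, 9]
Old median = -6
Insert x = 17
Old length even (6). Middle pair: indices 2,3 = -10,-2.
New length odd (7). New median = single middle element.
x = 17: 6 elements are < x, 0 elements are > x.
New sorted list: [-15, -14, -10, -2, 1, 9, 17]
New median = -2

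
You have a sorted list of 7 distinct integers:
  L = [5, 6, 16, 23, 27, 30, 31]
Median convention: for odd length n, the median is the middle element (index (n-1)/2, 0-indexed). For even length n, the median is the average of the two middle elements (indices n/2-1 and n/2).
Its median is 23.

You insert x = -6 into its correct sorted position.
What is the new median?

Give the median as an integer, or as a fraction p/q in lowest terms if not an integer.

Answer: 39/2

Derivation:
Old list (sorted, length 7): [5, 6, 16, 23, 27, 30, 31]
Old median = 23
Insert x = -6
Old length odd (7). Middle was index 3 = 23.
New length even (8). New median = avg of two middle elements.
x = -6: 0 elements are < x, 7 elements are > x.
New sorted list: [-6, 5, 6, 16, 23, 27, 30, 31]
New median = 39/2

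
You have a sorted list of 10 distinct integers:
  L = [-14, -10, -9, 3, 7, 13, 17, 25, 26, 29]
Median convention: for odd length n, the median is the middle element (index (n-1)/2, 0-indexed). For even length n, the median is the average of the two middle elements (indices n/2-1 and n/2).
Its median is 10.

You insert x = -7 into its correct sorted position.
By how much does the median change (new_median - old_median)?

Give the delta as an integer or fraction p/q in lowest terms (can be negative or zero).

Answer: -3

Derivation:
Old median = 10
After inserting x = -7: new sorted = [-14, -10, -9, -7, 3, 7, 13, 17, 25, 26, 29]
New median = 7
Delta = 7 - 10 = -3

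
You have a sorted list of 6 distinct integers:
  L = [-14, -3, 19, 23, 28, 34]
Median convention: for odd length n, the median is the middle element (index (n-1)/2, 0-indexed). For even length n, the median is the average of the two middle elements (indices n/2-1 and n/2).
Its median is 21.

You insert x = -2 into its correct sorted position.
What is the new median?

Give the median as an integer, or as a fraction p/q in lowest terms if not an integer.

Answer: 19

Derivation:
Old list (sorted, length 6): [-14, -3, 19, 23, 28, 34]
Old median = 21
Insert x = -2
Old length even (6). Middle pair: indices 2,3 = 19,23.
New length odd (7). New median = single middle element.
x = -2: 2 elements are < x, 4 elements are > x.
New sorted list: [-14, -3, -2, 19, 23, 28, 34]
New median = 19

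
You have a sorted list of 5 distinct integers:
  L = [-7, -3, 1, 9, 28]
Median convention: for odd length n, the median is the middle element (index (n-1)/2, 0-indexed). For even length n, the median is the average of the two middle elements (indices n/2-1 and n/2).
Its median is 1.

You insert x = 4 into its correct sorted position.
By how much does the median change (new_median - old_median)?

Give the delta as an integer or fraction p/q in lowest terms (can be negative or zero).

Old median = 1
After inserting x = 4: new sorted = [-7, -3, 1, 4, 9, 28]
New median = 5/2
Delta = 5/2 - 1 = 3/2

Answer: 3/2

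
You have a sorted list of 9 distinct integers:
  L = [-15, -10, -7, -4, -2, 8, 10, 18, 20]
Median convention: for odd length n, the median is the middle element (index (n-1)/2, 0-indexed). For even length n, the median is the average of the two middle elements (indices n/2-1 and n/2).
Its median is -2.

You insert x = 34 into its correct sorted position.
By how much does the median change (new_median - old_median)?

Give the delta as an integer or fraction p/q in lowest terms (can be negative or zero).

Old median = -2
After inserting x = 34: new sorted = [-15, -10, -7, -4, -2, 8, 10, 18, 20, 34]
New median = 3
Delta = 3 - -2 = 5

Answer: 5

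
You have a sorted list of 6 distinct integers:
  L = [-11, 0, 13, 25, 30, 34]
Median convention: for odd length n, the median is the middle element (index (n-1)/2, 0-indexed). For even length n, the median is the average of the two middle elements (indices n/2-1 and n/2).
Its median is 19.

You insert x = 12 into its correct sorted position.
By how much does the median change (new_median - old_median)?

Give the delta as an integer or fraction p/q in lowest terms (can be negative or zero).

Answer: -6

Derivation:
Old median = 19
After inserting x = 12: new sorted = [-11, 0, 12, 13, 25, 30, 34]
New median = 13
Delta = 13 - 19 = -6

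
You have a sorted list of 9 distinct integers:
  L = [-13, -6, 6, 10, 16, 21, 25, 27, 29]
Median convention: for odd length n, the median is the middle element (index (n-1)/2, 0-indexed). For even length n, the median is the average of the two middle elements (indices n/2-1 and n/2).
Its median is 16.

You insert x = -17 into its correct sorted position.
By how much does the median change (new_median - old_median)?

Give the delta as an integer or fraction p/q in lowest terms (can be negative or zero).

Answer: -3

Derivation:
Old median = 16
After inserting x = -17: new sorted = [-17, -13, -6, 6, 10, 16, 21, 25, 27, 29]
New median = 13
Delta = 13 - 16 = -3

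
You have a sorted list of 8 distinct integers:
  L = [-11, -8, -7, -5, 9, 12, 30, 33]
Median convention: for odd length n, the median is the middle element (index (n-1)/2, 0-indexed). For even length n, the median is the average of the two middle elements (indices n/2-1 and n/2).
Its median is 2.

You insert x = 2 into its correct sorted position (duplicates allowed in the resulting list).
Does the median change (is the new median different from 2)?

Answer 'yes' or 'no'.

Answer: no

Derivation:
Old median = 2
Insert x = 2
New median = 2
Changed? no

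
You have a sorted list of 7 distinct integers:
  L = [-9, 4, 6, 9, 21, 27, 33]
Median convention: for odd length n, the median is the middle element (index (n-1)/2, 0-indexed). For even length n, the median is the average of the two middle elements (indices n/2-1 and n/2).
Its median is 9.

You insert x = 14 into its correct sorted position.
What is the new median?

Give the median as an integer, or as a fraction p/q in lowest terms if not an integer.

Answer: 23/2

Derivation:
Old list (sorted, length 7): [-9, 4, 6, 9, 21, 27, 33]
Old median = 9
Insert x = 14
Old length odd (7). Middle was index 3 = 9.
New length even (8). New median = avg of two middle elements.
x = 14: 4 elements are < x, 3 elements are > x.
New sorted list: [-9, 4, 6, 9, 14, 21, 27, 33]
New median = 23/2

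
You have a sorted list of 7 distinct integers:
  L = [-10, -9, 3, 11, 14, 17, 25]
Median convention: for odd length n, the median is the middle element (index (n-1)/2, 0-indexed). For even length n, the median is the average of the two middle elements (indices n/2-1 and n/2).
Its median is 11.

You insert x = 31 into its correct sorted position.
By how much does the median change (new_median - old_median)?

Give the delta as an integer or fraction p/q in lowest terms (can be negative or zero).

Answer: 3/2

Derivation:
Old median = 11
After inserting x = 31: new sorted = [-10, -9, 3, 11, 14, 17, 25, 31]
New median = 25/2
Delta = 25/2 - 11 = 3/2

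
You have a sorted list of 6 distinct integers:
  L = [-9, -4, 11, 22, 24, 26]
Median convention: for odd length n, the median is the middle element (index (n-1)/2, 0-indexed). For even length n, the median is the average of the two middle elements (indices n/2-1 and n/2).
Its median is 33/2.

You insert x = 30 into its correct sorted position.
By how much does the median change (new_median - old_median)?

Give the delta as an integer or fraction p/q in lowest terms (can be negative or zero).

Answer: 11/2

Derivation:
Old median = 33/2
After inserting x = 30: new sorted = [-9, -4, 11, 22, 24, 26, 30]
New median = 22
Delta = 22 - 33/2 = 11/2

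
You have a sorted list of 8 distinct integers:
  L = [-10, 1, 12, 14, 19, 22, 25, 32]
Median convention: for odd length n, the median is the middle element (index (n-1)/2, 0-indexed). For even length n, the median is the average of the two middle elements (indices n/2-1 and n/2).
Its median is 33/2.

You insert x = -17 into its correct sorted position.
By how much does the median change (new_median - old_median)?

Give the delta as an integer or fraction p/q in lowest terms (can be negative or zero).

Old median = 33/2
After inserting x = -17: new sorted = [-17, -10, 1, 12, 14, 19, 22, 25, 32]
New median = 14
Delta = 14 - 33/2 = -5/2

Answer: -5/2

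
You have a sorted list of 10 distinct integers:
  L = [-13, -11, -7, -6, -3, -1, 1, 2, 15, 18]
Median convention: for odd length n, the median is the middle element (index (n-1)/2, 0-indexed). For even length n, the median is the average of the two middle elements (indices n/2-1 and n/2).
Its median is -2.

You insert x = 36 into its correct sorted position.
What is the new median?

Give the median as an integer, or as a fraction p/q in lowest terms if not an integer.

Answer: -1

Derivation:
Old list (sorted, length 10): [-13, -11, -7, -6, -3, -1, 1, 2, 15, 18]
Old median = -2
Insert x = 36
Old length even (10). Middle pair: indices 4,5 = -3,-1.
New length odd (11). New median = single middle element.
x = 36: 10 elements are < x, 0 elements are > x.
New sorted list: [-13, -11, -7, -6, -3, -1, 1, 2, 15, 18, 36]
New median = -1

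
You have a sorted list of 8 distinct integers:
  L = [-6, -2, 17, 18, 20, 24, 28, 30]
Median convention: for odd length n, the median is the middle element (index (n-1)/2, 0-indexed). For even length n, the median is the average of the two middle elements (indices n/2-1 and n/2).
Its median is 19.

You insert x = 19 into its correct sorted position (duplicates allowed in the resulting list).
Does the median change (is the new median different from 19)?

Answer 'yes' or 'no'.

Answer: no

Derivation:
Old median = 19
Insert x = 19
New median = 19
Changed? no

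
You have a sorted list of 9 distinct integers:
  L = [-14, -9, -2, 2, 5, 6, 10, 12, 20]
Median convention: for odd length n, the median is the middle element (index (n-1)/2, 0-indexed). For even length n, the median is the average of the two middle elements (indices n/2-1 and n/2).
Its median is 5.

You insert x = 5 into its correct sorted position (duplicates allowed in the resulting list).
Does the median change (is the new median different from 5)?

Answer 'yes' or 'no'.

Old median = 5
Insert x = 5
New median = 5
Changed? no

Answer: no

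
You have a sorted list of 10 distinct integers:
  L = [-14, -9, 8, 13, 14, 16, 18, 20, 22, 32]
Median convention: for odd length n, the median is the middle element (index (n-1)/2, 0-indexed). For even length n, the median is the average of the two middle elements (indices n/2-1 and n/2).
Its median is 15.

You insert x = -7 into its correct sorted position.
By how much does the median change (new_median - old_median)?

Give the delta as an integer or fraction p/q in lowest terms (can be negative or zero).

Old median = 15
After inserting x = -7: new sorted = [-14, -9, -7, 8, 13, 14, 16, 18, 20, 22, 32]
New median = 14
Delta = 14 - 15 = -1

Answer: -1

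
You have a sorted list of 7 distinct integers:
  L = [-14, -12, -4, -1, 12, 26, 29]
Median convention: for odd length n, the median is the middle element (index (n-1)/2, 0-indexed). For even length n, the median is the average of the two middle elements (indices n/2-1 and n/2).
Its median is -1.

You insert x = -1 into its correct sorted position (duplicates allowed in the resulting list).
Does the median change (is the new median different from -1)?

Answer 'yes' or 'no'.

Old median = -1
Insert x = -1
New median = -1
Changed? no

Answer: no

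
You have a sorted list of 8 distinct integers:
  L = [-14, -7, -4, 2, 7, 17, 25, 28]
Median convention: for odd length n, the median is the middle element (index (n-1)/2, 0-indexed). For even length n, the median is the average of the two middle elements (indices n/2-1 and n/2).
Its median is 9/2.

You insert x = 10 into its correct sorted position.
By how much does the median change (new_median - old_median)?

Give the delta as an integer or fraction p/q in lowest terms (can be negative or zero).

Answer: 5/2

Derivation:
Old median = 9/2
After inserting x = 10: new sorted = [-14, -7, -4, 2, 7, 10, 17, 25, 28]
New median = 7
Delta = 7 - 9/2 = 5/2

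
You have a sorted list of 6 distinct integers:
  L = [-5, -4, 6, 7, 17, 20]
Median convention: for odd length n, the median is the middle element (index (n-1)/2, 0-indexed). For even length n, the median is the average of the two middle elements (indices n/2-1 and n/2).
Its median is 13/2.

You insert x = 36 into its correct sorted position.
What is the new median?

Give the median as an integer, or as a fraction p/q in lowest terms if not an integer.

Old list (sorted, length 6): [-5, -4, 6, 7, 17, 20]
Old median = 13/2
Insert x = 36
Old length even (6). Middle pair: indices 2,3 = 6,7.
New length odd (7). New median = single middle element.
x = 36: 6 elements are < x, 0 elements are > x.
New sorted list: [-5, -4, 6, 7, 17, 20, 36]
New median = 7

Answer: 7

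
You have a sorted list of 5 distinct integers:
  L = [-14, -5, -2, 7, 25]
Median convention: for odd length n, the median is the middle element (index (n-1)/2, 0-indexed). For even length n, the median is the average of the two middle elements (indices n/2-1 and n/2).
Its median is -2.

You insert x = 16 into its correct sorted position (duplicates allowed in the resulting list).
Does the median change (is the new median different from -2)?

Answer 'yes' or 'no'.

Old median = -2
Insert x = 16
New median = 5/2
Changed? yes

Answer: yes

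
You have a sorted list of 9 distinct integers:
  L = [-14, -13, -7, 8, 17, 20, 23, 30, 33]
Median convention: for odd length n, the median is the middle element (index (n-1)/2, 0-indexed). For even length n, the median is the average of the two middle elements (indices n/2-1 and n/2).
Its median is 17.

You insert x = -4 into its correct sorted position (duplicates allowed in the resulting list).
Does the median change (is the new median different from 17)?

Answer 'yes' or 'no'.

Answer: yes

Derivation:
Old median = 17
Insert x = -4
New median = 25/2
Changed? yes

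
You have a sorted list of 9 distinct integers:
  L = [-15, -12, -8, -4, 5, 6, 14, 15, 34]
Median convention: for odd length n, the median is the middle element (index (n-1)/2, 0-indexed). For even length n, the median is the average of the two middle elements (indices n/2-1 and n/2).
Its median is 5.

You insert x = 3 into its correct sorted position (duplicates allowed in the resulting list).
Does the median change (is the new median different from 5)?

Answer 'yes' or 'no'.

Old median = 5
Insert x = 3
New median = 4
Changed? yes

Answer: yes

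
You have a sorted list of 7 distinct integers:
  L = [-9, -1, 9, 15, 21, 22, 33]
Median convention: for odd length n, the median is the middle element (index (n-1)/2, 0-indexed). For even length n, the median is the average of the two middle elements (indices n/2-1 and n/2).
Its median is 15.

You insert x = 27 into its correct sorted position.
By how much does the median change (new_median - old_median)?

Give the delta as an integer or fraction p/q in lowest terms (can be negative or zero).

Old median = 15
After inserting x = 27: new sorted = [-9, -1, 9, 15, 21, 22, 27, 33]
New median = 18
Delta = 18 - 15 = 3

Answer: 3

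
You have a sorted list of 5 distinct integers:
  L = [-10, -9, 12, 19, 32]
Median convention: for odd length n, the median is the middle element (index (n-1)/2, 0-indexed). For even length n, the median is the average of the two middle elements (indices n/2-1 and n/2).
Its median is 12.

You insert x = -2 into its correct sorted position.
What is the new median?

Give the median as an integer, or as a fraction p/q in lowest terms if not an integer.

Old list (sorted, length 5): [-10, -9, 12, 19, 32]
Old median = 12
Insert x = -2
Old length odd (5). Middle was index 2 = 12.
New length even (6). New median = avg of two middle elements.
x = -2: 2 elements are < x, 3 elements are > x.
New sorted list: [-10, -9, -2, 12, 19, 32]
New median = 5

Answer: 5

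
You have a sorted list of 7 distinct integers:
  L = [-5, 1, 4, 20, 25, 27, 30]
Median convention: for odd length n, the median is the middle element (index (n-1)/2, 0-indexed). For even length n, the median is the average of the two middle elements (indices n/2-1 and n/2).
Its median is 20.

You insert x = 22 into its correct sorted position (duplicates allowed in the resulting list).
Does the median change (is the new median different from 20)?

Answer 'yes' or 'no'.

Answer: yes

Derivation:
Old median = 20
Insert x = 22
New median = 21
Changed? yes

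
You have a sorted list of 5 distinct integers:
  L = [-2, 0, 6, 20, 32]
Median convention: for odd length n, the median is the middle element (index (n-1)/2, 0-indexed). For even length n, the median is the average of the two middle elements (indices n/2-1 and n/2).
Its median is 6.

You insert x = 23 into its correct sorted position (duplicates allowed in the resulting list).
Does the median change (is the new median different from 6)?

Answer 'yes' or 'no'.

Answer: yes

Derivation:
Old median = 6
Insert x = 23
New median = 13
Changed? yes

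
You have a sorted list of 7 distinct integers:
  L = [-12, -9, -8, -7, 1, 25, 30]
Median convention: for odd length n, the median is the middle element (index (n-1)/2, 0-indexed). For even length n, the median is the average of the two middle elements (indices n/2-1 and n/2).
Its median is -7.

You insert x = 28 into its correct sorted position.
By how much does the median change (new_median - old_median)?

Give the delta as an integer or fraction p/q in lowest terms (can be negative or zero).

Old median = -7
After inserting x = 28: new sorted = [-12, -9, -8, -7, 1, 25, 28, 30]
New median = -3
Delta = -3 - -7 = 4

Answer: 4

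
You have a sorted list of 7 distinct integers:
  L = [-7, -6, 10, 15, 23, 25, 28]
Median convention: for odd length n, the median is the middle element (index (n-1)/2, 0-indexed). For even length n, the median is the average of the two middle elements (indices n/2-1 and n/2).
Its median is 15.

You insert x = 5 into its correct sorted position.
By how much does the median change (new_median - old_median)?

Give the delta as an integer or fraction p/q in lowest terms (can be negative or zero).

Old median = 15
After inserting x = 5: new sorted = [-7, -6, 5, 10, 15, 23, 25, 28]
New median = 25/2
Delta = 25/2 - 15 = -5/2

Answer: -5/2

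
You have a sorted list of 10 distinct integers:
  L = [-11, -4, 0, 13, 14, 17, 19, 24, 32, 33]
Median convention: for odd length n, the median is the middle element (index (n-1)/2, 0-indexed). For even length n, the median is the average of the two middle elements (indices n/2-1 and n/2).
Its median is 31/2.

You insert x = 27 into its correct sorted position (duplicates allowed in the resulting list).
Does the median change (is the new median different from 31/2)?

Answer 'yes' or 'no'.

Answer: yes

Derivation:
Old median = 31/2
Insert x = 27
New median = 17
Changed? yes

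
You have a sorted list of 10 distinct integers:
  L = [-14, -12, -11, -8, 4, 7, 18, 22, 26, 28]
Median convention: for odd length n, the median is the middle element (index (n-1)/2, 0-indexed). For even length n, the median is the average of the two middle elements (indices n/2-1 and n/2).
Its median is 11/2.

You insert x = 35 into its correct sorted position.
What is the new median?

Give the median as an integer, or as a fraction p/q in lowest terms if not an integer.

Answer: 7

Derivation:
Old list (sorted, length 10): [-14, -12, -11, -8, 4, 7, 18, 22, 26, 28]
Old median = 11/2
Insert x = 35
Old length even (10). Middle pair: indices 4,5 = 4,7.
New length odd (11). New median = single middle element.
x = 35: 10 elements are < x, 0 elements are > x.
New sorted list: [-14, -12, -11, -8, 4, 7, 18, 22, 26, 28, 35]
New median = 7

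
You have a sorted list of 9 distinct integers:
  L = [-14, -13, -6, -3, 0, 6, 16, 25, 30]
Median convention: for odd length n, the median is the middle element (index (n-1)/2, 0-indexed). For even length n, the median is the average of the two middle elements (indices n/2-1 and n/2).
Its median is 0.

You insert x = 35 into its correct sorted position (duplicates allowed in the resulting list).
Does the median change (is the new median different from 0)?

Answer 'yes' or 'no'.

Answer: yes

Derivation:
Old median = 0
Insert x = 35
New median = 3
Changed? yes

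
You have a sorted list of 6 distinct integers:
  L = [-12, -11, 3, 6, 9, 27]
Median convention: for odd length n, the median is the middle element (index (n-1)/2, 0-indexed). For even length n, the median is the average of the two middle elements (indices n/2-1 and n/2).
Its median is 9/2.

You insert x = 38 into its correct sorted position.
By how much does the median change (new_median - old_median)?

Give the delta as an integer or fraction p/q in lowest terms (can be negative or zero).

Answer: 3/2

Derivation:
Old median = 9/2
After inserting x = 38: new sorted = [-12, -11, 3, 6, 9, 27, 38]
New median = 6
Delta = 6 - 9/2 = 3/2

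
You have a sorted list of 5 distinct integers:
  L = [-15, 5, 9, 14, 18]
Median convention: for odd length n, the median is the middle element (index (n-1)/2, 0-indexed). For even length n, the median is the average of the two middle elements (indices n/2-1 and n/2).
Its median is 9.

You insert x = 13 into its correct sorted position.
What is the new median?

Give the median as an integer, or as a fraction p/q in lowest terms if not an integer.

Old list (sorted, length 5): [-15, 5, 9, 14, 18]
Old median = 9
Insert x = 13
Old length odd (5). Middle was index 2 = 9.
New length even (6). New median = avg of two middle elements.
x = 13: 3 elements are < x, 2 elements are > x.
New sorted list: [-15, 5, 9, 13, 14, 18]
New median = 11

Answer: 11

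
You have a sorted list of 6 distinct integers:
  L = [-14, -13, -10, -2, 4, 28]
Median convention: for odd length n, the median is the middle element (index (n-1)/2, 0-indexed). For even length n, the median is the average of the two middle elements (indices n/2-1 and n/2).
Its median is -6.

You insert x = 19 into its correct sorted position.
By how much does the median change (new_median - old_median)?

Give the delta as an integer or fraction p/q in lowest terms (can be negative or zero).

Answer: 4

Derivation:
Old median = -6
After inserting x = 19: new sorted = [-14, -13, -10, -2, 4, 19, 28]
New median = -2
Delta = -2 - -6 = 4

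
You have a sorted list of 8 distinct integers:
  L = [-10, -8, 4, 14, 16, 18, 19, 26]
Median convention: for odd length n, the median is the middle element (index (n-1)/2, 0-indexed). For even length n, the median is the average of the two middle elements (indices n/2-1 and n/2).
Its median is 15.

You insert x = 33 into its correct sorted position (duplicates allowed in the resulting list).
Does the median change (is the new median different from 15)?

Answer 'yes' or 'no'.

Answer: yes

Derivation:
Old median = 15
Insert x = 33
New median = 16
Changed? yes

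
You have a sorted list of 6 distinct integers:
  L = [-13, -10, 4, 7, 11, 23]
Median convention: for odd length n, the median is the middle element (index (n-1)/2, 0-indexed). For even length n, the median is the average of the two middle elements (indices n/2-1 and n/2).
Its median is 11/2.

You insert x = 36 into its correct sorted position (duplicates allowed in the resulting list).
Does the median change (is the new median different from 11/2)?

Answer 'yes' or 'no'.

Answer: yes

Derivation:
Old median = 11/2
Insert x = 36
New median = 7
Changed? yes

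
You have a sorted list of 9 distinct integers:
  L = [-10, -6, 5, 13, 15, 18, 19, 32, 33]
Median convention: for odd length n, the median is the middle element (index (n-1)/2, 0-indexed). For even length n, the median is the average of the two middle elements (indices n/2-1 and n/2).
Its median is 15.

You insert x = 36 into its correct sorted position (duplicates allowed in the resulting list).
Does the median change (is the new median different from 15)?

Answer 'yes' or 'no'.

Old median = 15
Insert x = 36
New median = 33/2
Changed? yes

Answer: yes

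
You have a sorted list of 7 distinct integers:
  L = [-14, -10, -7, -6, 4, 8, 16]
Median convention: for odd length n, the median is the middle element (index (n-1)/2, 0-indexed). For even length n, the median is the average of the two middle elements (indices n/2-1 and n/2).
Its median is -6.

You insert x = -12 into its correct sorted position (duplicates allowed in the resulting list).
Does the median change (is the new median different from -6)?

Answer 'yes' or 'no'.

Answer: yes

Derivation:
Old median = -6
Insert x = -12
New median = -13/2
Changed? yes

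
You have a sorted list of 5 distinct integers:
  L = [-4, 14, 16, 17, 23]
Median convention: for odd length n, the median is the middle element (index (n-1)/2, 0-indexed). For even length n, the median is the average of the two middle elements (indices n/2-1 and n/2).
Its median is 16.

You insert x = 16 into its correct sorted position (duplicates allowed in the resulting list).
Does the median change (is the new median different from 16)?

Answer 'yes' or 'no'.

Answer: no

Derivation:
Old median = 16
Insert x = 16
New median = 16
Changed? no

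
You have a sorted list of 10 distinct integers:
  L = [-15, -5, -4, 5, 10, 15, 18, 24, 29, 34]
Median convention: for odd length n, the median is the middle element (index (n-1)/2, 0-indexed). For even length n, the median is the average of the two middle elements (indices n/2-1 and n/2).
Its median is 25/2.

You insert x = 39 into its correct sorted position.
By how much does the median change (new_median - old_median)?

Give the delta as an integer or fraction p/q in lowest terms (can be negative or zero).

Answer: 5/2

Derivation:
Old median = 25/2
After inserting x = 39: new sorted = [-15, -5, -4, 5, 10, 15, 18, 24, 29, 34, 39]
New median = 15
Delta = 15 - 25/2 = 5/2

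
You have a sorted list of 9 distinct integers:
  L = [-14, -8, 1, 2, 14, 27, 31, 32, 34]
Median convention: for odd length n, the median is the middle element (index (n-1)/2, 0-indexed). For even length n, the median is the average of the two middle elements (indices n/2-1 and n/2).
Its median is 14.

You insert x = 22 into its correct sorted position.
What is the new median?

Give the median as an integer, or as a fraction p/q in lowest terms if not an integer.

Answer: 18

Derivation:
Old list (sorted, length 9): [-14, -8, 1, 2, 14, 27, 31, 32, 34]
Old median = 14
Insert x = 22
Old length odd (9). Middle was index 4 = 14.
New length even (10). New median = avg of two middle elements.
x = 22: 5 elements are < x, 4 elements are > x.
New sorted list: [-14, -8, 1, 2, 14, 22, 27, 31, 32, 34]
New median = 18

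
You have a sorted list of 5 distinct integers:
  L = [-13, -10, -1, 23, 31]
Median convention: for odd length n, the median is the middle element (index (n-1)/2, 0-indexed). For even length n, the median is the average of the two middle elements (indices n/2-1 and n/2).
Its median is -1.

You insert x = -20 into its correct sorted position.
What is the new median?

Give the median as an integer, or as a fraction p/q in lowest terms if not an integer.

Answer: -11/2

Derivation:
Old list (sorted, length 5): [-13, -10, -1, 23, 31]
Old median = -1
Insert x = -20
Old length odd (5). Middle was index 2 = -1.
New length even (6). New median = avg of two middle elements.
x = -20: 0 elements are < x, 5 elements are > x.
New sorted list: [-20, -13, -10, -1, 23, 31]
New median = -11/2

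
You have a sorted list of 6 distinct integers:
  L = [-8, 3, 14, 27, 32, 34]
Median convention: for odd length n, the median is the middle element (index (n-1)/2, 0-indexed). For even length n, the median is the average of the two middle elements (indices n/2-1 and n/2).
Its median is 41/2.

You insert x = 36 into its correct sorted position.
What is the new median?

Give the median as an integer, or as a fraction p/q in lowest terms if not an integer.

Answer: 27

Derivation:
Old list (sorted, length 6): [-8, 3, 14, 27, 32, 34]
Old median = 41/2
Insert x = 36
Old length even (6). Middle pair: indices 2,3 = 14,27.
New length odd (7). New median = single middle element.
x = 36: 6 elements are < x, 0 elements are > x.
New sorted list: [-8, 3, 14, 27, 32, 34, 36]
New median = 27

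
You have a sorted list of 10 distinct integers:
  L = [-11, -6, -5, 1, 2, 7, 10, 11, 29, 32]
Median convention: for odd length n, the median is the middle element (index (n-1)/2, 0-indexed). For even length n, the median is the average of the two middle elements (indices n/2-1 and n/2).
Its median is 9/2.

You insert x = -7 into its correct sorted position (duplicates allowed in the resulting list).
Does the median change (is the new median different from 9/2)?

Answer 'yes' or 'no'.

Answer: yes

Derivation:
Old median = 9/2
Insert x = -7
New median = 2
Changed? yes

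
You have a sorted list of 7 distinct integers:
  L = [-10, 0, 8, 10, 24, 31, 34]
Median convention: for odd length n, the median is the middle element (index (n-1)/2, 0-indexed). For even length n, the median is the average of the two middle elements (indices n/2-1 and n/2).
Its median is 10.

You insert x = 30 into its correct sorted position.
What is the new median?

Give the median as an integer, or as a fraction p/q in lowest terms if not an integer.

Answer: 17

Derivation:
Old list (sorted, length 7): [-10, 0, 8, 10, 24, 31, 34]
Old median = 10
Insert x = 30
Old length odd (7). Middle was index 3 = 10.
New length even (8). New median = avg of two middle elements.
x = 30: 5 elements are < x, 2 elements are > x.
New sorted list: [-10, 0, 8, 10, 24, 30, 31, 34]
New median = 17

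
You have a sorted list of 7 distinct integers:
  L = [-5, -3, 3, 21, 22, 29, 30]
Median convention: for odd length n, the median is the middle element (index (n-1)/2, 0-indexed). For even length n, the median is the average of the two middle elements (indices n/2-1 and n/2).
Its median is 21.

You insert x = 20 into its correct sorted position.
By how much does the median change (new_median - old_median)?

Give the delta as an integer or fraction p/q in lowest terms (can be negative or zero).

Answer: -1/2

Derivation:
Old median = 21
After inserting x = 20: new sorted = [-5, -3, 3, 20, 21, 22, 29, 30]
New median = 41/2
Delta = 41/2 - 21 = -1/2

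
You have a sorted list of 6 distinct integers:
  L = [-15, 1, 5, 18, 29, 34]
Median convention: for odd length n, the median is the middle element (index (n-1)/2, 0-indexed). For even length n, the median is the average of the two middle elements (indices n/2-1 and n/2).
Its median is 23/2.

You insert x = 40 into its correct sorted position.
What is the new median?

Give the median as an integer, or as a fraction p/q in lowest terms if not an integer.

Answer: 18

Derivation:
Old list (sorted, length 6): [-15, 1, 5, 18, 29, 34]
Old median = 23/2
Insert x = 40
Old length even (6). Middle pair: indices 2,3 = 5,18.
New length odd (7). New median = single middle element.
x = 40: 6 elements are < x, 0 elements are > x.
New sorted list: [-15, 1, 5, 18, 29, 34, 40]
New median = 18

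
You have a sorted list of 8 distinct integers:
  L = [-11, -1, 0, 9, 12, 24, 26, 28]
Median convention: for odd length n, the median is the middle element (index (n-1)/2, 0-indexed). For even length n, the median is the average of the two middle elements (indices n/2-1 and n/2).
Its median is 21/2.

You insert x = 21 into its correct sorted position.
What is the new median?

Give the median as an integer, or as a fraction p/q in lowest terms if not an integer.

Answer: 12

Derivation:
Old list (sorted, length 8): [-11, -1, 0, 9, 12, 24, 26, 28]
Old median = 21/2
Insert x = 21
Old length even (8). Middle pair: indices 3,4 = 9,12.
New length odd (9). New median = single middle element.
x = 21: 5 elements are < x, 3 elements are > x.
New sorted list: [-11, -1, 0, 9, 12, 21, 24, 26, 28]
New median = 12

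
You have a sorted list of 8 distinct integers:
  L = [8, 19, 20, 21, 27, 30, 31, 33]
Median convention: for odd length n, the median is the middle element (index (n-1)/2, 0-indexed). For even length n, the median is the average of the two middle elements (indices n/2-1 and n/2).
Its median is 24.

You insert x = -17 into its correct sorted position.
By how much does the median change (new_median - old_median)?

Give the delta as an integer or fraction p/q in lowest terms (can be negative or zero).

Old median = 24
After inserting x = -17: new sorted = [-17, 8, 19, 20, 21, 27, 30, 31, 33]
New median = 21
Delta = 21 - 24 = -3

Answer: -3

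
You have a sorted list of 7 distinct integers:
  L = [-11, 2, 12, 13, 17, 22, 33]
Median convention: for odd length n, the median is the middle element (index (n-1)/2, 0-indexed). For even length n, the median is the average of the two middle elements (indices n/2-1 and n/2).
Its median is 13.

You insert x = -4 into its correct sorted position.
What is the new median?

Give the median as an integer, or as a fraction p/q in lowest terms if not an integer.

Answer: 25/2

Derivation:
Old list (sorted, length 7): [-11, 2, 12, 13, 17, 22, 33]
Old median = 13
Insert x = -4
Old length odd (7). Middle was index 3 = 13.
New length even (8). New median = avg of two middle elements.
x = -4: 1 elements are < x, 6 elements are > x.
New sorted list: [-11, -4, 2, 12, 13, 17, 22, 33]
New median = 25/2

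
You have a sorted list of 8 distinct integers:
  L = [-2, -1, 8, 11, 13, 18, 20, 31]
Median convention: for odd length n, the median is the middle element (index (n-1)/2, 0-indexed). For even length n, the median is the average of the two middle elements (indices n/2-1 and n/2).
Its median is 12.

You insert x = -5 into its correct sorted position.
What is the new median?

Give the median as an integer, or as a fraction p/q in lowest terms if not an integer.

Answer: 11

Derivation:
Old list (sorted, length 8): [-2, -1, 8, 11, 13, 18, 20, 31]
Old median = 12
Insert x = -5
Old length even (8). Middle pair: indices 3,4 = 11,13.
New length odd (9). New median = single middle element.
x = -5: 0 elements are < x, 8 elements are > x.
New sorted list: [-5, -2, -1, 8, 11, 13, 18, 20, 31]
New median = 11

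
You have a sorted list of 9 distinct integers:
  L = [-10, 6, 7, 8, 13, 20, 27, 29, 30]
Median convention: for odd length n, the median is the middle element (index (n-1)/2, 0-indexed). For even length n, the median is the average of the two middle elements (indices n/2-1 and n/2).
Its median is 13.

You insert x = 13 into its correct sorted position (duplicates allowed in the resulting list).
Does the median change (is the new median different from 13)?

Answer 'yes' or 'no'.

Old median = 13
Insert x = 13
New median = 13
Changed? no

Answer: no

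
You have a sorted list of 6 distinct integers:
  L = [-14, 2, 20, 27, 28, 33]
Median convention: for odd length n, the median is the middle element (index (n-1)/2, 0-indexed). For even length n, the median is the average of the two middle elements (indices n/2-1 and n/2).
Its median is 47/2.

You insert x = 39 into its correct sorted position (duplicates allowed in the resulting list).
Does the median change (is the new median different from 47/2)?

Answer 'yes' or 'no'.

Answer: yes

Derivation:
Old median = 47/2
Insert x = 39
New median = 27
Changed? yes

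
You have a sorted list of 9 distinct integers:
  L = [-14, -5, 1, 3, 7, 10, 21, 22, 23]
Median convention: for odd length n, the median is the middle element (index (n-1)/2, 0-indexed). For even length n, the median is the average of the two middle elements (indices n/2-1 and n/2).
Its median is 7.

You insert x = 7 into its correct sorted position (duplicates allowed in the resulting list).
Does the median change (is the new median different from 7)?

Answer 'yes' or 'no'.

Old median = 7
Insert x = 7
New median = 7
Changed? no

Answer: no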